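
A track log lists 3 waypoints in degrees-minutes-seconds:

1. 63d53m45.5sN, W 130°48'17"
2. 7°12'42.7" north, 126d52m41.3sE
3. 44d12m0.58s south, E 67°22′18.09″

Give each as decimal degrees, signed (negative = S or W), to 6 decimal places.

1. 63.895972, -130.804722
2. 7.211861, 126.878139
3. -44.200161, 67.371692

Point 1:
  Latitude: 63 + 53/60 + 45.5/3600 = 63.8959722
  N → positive
  Lon: 130° + 48/60 + 17/3600 = 130 + 0.800000 + 0.004722 = 130.8047222
  W → negative
Point 2:
  Lat: 7 + 12/60 + 42.7/3600 = 7.2118611
  N → positive
  Longitude: 126° + 52/60 + 41.3/3600 = 126 + 0.866667 + 0.011472 = 126.8781389
  E → positive
Point 3:
  Latitude: 44 + 12/60 + 0.58/3600 = 44.2001611
  hemisphere S, so the sign is −
  λ: 67° + 22/60 + 18.09/3600 = 67 + 0.366667 + 0.005025 = 67.3716917
  E → positive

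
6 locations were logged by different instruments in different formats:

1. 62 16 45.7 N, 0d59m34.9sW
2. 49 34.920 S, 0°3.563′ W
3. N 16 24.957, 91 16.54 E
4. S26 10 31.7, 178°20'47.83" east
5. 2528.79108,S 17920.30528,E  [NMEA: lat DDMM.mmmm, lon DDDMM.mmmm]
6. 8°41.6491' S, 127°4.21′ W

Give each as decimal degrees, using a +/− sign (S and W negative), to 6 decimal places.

1. 62.279361, -0.993028
2. -49.582000, -0.059383
3. 16.415950, 91.275667
4. -26.175472, 178.346619
5. -25.479851, 179.338421
6. -8.694152, -127.070167

Point 1:
  Lat: 62° + 16/60 + 45.7/3600 = 62 + 0.266667 + 0.012694 = 62.2793611
  N ⇒ keep positive
  Lon: 0° + 59/60 + 34.9/3600 = 0 + 0.983333 + 0.009694 = 0.9930278
  W ⇒ negate
Point 2:
  φ: 34.92′ = 0.582000°; total 49.5820000
  S → negative
  Longitude: 3.563′ = 0.059383°; total 0.0593833
  W ⇒ negate
Point 3:
  φ: 24.957′ = 0.415950°; total 16.4159500
  N → positive
  λ: 91 + 16.54/60 = 91.2756667
  E → positive
Point 4:
  Latitude: 10′ + 31.7″ = 10.52833′; 26 + 10.52833/60 = 26.1754722
  hemisphere S, so the sign is −
  Lon: 20′ + 47.83″ = 20.79717′; 178 + 20.79717/60 = 178.3466194
  E ⇒ keep positive
Point 5:
  Latitude: degrees = first 2 digits = 25, minutes = 28.79108; 25 + 28.79108/60 = 25.4798513
  S ⇒ negate
  Lon: split at 3 digits → 179° and 20.30528′; 179 + 20.30528/60 = 179.3384213
  E ⇒ keep positive
Point 6:
  φ: 41.6491′ = 0.694152°; total 8.6941517
  S ⇒ negate
  λ: 127 + 4.21/60 = 127.0701667
  W ⇒ negate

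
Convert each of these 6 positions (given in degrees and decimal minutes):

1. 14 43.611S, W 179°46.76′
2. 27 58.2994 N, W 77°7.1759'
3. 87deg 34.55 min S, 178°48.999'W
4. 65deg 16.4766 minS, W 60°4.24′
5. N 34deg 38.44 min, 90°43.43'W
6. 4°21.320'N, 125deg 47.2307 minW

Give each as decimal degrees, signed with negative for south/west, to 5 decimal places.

1. -14.72685, -179.77933
2. 27.97166, -77.11960
3. -87.57583, -178.81665
4. -65.27461, -60.07067
5. 34.64067, -90.72383
6. 4.35533, -125.78718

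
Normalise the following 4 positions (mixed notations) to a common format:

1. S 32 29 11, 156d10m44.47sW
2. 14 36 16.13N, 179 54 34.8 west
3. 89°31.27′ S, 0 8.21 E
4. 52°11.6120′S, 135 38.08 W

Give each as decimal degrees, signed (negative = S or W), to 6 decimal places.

1. -32.486389, -156.179019
2. 14.604481, -179.909667
3. -89.521167, 0.136833
4. -52.193533, -135.634667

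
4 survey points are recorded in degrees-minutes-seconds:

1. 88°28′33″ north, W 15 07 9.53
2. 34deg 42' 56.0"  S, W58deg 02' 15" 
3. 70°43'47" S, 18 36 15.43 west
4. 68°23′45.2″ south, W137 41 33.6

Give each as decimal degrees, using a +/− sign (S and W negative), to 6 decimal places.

1. 88.475833, -15.119314
2. -34.715556, -58.037500
3. -70.729722, -18.604286
4. -68.395889, -137.692667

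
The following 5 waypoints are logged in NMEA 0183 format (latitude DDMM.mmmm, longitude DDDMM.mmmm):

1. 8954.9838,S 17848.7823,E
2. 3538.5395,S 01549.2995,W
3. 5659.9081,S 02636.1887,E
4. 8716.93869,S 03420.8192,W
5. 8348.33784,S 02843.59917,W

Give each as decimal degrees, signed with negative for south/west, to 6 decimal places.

1. -89.916397, 178.813038
2. -35.642325, -15.821658
3. -56.998468, 26.603145
4. -87.282312, -34.346987
5. -83.805631, -28.726653

Point 1:
  φ: degrees = first 2 digits = 89, minutes = 54.9838; 89 + 54.9838/60 = 89.9163967
  S ⇒ negate
  Lon: split at 3 digits → 178° and 48.7823′; 178 + 48.7823/60 = 178.8130383
  E → positive
Point 2:
  Lat: split at 2 digits → 35° and 38.5395′; 35 + 38.5395/60 = 35.6423250
  hemisphere S, so the sign is −
  Longitude: split at 3 digits → 015° and 49.2995′; 15 + 49.2995/60 = 15.8216583
  W → negative
Point 3:
  φ: split at 2 digits → 56° and 59.9081′; 56 + 59.9081/60 = 56.9984683
  hemisphere S, so the sign is −
  λ: split at 3 digits → 026° and 36.1887′; 26 + 36.1887/60 = 26.6031450
  E ⇒ keep positive
Point 4:
  Latitude: split at 2 digits → 87° and 16.93869′; 87 + 16.93869/60 = 87.2823115
  hemisphere S, so the sign is −
  Lon: split at 3 digits → 034° and 20.8192′; 34 + 20.8192/60 = 34.3469867
  W → negative
Point 5:
  φ: split at 2 digits → 83° and 48.33784′; 83 + 48.33784/60 = 83.8056307
  hemisphere S, so the sign is −
  λ: degrees = first 3 digits = 28, minutes = 43.59917; 28 + 43.59917/60 = 28.7266528
  hemisphere W, so the sign is −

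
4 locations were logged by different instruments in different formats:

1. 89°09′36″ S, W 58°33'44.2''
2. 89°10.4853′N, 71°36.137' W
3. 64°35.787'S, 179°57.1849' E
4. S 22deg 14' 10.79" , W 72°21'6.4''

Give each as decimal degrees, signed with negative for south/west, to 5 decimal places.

1. -89.16000, -58.56228
2. 89.17476, -71.60228
3. -64.59645, 179.95308
4. -22.23633, -72.35178

Point 1:
  Lat: 89 + 9/60 + 36/3600 = 89.160000
  hemisphere S, so the sign is −
  Lon: 33′ + 44.2″ = 33.73667′; 58 + 33.73667/60 = 58.562278
  W ⇒ negate
Point 2:
  φ: 10.4853′ = 0.174755°; total 89.174755
  N → positive
  Longitude: 71 + 36.137/60 = 71.602283
  hemisphere W, so the sign is −
Point 3:
  Latitude: 64 + 35.787/60 = 64.596450
  S → negative
  λ: 179 + 57.1849/60 = 179.953082
  E → positive
Point 4:
  φ: 14′ + 10.79″ = 14.17983′; 22 + 14.17983/60 = 22.236331
  S → negative
  Lon: 21′ + 6.4″ = 21.10667′; 72 + 21.10667/60 = 72.351778
  hemisphere W, so the sign is −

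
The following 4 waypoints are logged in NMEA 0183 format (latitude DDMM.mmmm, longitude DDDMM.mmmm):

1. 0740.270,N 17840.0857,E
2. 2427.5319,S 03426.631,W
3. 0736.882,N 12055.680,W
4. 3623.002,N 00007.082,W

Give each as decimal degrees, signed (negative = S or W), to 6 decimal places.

1. 7.671167, 178.668095
2. -24.458865, -34.443850
3. 7.614700, -120.928000
4. 36.383367, -0.118033

Point 1:
  Lat: degrees = first 2 digits = 7, minutes = 40.27; 7 + 40.27/60 = 7.6711667
  N → positive
  Longitude: degrees = first 3 digits = 178, minutes = 40.0857; 178 + 40.0857/60 = 178.6680950
  E → positive
Point 2:
  Lat: split at 2 digits → 24° and 27.5319′; 24 + 27.5319/60 = 24.4588650
  S ⇒ negate
  λ: split at 3 digits → 034° and 26.631′; 34 + 26.631/60 = 34.4438500
  W ⇒ negate
Point 3:
  Lat: split at 2 digits → 07° and 36.882′; 7 + 36.882/60 = 7.6147000
  N ⇒ keep positive
  λ: split at 3 digits → 120° and 55.68′; 120 + 55.68/60 = 120.9280000
  W → negative
Point 4:
  Latitude: split at 2 digits → 36° and 23.002′; 36 + 23.002/60 = 36.3833667
  N → positive
  Lon: degrees = first 3 digits = 0, minutes = 7.082; 0 + 7.082/60 = 0.1180333
  hemisphere W, so the sign is −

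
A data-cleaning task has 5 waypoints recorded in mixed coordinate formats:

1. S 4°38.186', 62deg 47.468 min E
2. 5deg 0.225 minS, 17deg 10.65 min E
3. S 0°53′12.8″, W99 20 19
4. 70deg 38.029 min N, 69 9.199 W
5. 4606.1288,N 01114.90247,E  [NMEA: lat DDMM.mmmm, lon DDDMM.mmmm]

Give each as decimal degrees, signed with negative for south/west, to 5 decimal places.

Point 1:
  φ: 38.186′ = 0.636433°; total 4.636433
  S → negative
  λ: 62 + 47.468/60 = 62.791133
  E → positive
Point 2:
  Lat: 0.225′ = 0.003750°; total 5.003750
  S ⇒ negate
  Longitude: 17 + 10.65/60 = 17.177500
  E → positive
Point 3:
  φ: 53′ + 12.8″ = 53.21333′; 0 + 53.21333/60 = 0.886889
  hemisphere S, so the sign is −
  λ: 20′ + 19″ = 20.31667′; 99 + 20.31667/60 = 99.338611
  W → negative
Point 4:
  φ: 70 + 38.029/60 = 70.633817
  N ⇒ keep positive
  λ: 9.199′ = 0.153317°; total 69.153317
  hemisphere W, so the sign is −
Point 5:
  φ: split at 2 digits → 46° and 6.1288′; 46 + 6.1288/60 = 46.102147
  N ⇒ keep positive
  λ: split at 3 digits → 011° and 14.90247′; 11 + 14.90247/60 = 11.248375
  E ⇒ keep positive

1. -4.63643, 62.79113
2. -5.00375, 17.17750
3. -0.88689, -99.33861
4. 70.63382, -69.15332
5. 46.10215, 11.24837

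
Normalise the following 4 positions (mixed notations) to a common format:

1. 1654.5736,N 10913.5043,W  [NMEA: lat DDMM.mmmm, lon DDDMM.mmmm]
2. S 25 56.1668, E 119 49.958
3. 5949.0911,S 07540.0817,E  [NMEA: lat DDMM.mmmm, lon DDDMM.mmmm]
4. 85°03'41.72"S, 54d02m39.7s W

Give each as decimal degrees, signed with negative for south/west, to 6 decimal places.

1. 16.909560, -109.225072
2. -25.936113, 119.832633
3. -59.818185, 75.668028
4. -85.061589, -54.044361

Point 1:
  φ: degrees = first 2 digits = 16, minutes = 54.5736; 16 + 54.5736/60 = 16.9095600
  N ⇒ keep positive
  λ: split at 3 digits → 109° and 13.5043′; 109 + 13.5043/60 = 109.2250717
  hemisphere W, so the sign is −
Point 2:
  Latitude: 25 + 56.1668/60 = 25.9361133
  S → negative
  Longitude: 119 + 49.958/60 = 119.8326333
  E ⇒ keep positive
Point 3:
  Lat: split at 2 digits → 59° and 49.0911′; 59 + 49.0911/60 = 59.8181850
  S → negative
  Lon: split at 3 digits → 075° and 40.0817′; 75 + 40.0817/60 = 75.6680283
  E ⇒ keep positive
Point 4:
  Latitude: 85° + 3/60 + 41.72/3600 = 85 + 0.050000 + 0.011589 = 85.0615889
  S → negative
  Longitude: 54° + 2/60 + 39.7/3600 = 54 + 0.033333 + 0.011028 = 54.0443611
  hemisphere W, so the sign is −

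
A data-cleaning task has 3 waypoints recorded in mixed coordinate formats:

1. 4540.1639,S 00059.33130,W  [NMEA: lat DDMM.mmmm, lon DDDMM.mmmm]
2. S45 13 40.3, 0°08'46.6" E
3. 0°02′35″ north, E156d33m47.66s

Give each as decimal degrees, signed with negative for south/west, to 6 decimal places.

Point 1:
  Lat: split at 2 digits → 45° and 40.1639′; 45 + 40.1639/60 = 45.6693983
  S ⇒ negate
  λ: split at 3 digits → 000° and 59.3313′; 0 + 59.3313/60 = 0.9888550
  W → negative
Point 2:
  Latitude: 13′ + 40.3″ = 13.67167′; 45 + 13.67167/60 = 45.2278611
  hemisphere S, so the sign is −
  Longitude: 8′ + 46.6″ = 8.77667′; 0 + 8.77667/60 = 0.1462778
  E ⇒ keep positive
Point 3:
  φ: 0 + 2/60 + 35/3600 = 0.0430556
  N ⇒ keep positive
  Longitude: 33′ + 47.66″ = 33.79433′; 156 + 33.79433/60 = 156.5632389
  E ⇒ keep positive

1. -45.669398, -0.988855
2. -45.227861, 0.146278
3. 0.043056, 156.563239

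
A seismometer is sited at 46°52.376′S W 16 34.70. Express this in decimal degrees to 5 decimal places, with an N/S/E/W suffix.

φ: 52.376′ = 0.872933°; total 46.872933
λ: 16 + 34.7/60 = 16.578333

46.87293° S, 16.57833° W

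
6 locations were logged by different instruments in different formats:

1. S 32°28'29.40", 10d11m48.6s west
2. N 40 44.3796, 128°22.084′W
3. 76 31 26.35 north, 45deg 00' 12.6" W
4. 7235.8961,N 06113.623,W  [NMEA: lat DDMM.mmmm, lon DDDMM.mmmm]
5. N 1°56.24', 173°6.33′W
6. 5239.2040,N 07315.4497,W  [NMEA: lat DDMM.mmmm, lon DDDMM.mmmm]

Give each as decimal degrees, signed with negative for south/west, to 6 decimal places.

1. -32.474833, -10.196833
2. 40.739660, -128.368067
3. 76.523986, -45.003500
4. 72.598268, -61.227050
5. 1.937333, -173.105500
6. 52.653400, -73.257495

Point 1:
  Latitude: 32 + 28/60 + 29.4/3600 = 32.4748333
  hemisphere S, so the sign is −
  Longitude: 10 + 11/60 + 48.6/3600 = 10.1968333
  W ⇒ negate
Point 2:
  Latitude: 40 + 44.3796/60 = 40.7396600
  N → positive
  λ: 22.084′ = 0.368067°; total 128.3680667
  hemisphere W, so the sign is −
Point 3:
  Latitude: 76° + 31/60 + 26.35/3600 = 76 + 0.516667 + 0.007319 = 76.5239861
  N ⇒ keep positive
  λ: 45 + 0/60 + 12.6/3600 = 45.0035000
  W ⇒ negate
Point 4:
  Latitude: degrees = first 2 digits = 72, minutes = 35.8961; 72 + 35.8961/60 = 72.5982683
  N → positive
  λ: split at 3 digits → 061° and 13.623′; 61 + 13.623/60 = 61.2270500
  W ⇒ negate
Point 5:
  Lat: 1 + 56.24/60 = 1.9373333
  N ⇒ keep positive
  λ: 173 + 6.33/60 = 173.1055000
  W → negative
Point 6:
  Lat: split at 2 digits → 52° and 39.204′; 52 + 39.204/60 = 52.6534000
  N ⇒ keep positive
  Longitude: split at 3 digits → 073° and 15.4497′; 73 + 15.4497/60 = 73.2574950
  hemisphere W, so the sign is −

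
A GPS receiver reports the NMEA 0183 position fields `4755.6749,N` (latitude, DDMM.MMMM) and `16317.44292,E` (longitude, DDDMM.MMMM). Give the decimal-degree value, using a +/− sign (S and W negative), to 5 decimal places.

Lat: degrees = first 2 digits = 47, minutes = 55.6749; 47 + 55.6749/60 = 47.927915
N → positive
λ: degrees = first 3 digits = 163, minutes = 17.44292; 163 + 17.44292/60 = 163.290715
E → positive

47.92792, 163.29072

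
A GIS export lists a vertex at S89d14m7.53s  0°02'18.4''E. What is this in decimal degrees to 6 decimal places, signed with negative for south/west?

-89.235425, 0.038444

Lat: 14′ + 7.53″ = 14.12550′; 89 + 14.12550/60 = 89.2354250
S → negative
λ: 0 + 2/60 + 18.4/3600 = 0.0384444
E → positive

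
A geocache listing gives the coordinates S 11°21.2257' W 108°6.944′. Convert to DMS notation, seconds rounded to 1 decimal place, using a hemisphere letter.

Latitude: 21.22570′ → 21′ and 0.22570 × 60 = 13.542″
Lon: 6.94400′ → 6′ and 0.94400 × 60 = 56.640″

11°21′13.5″ S, 108°06′56.6″ W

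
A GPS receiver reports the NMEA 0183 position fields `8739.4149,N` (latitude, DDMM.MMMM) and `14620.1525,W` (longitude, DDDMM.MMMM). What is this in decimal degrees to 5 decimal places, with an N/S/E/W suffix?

87.65692° N, 146.33588° W

Lat: split at 2 digits → 87° and 39.4149′; 87 + 39.4149/60 = 87.656915
Lon: degrees = first 3 digits = 146, minutes = 20.1525; 146 + 20.1525/60 = 146.335875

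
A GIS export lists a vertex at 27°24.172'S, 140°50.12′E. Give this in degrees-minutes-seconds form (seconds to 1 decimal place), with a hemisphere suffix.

φ: 24.17200′ → 24′ and 0.17200 × 60 = 10.320″
Lon: 50.12000′ → 50′ and 0.12000 × 60 = 7.200″

27°24′10.3″ S, 140°50′7.2″ E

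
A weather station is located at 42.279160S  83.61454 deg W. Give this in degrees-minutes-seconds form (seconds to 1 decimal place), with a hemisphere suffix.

42°16′45.0″ S, 83°36′52.3″ W

Latitude: 0.279160° → 16.74960′; 0.74960 × 60 = 44.976″
Lon: 0.614540 × 60 = 36.87240′ → 36′, remainder × 60 = 52.344″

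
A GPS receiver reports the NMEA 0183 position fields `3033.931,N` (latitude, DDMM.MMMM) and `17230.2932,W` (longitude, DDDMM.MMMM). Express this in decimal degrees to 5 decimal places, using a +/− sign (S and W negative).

30.56552, -172.50489

φ: degrees = first 2 digits = 30, minutes = 33.931; 30 + 33.931/60 = 30.565517
N ⇒ keep positive
Longitude: degrees = first 3 digits = 172, minutes = 30.2932; 172 + 30.2932/60 = 172.504887
W → negative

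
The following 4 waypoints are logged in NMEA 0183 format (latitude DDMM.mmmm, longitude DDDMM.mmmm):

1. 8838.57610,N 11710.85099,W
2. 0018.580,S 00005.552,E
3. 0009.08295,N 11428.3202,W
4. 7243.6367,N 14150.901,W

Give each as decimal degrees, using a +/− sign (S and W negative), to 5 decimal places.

Point 1:
  Latitude: split at 2 digits → 88° and 38.5761′; 88 + 38.5761/60 = 88.642935
  N → positive
  Lon: split at 3 digits → 117° and 10.85099′; 117 + 10.85099/60 = 117.180850
  W ⇒ negate
Point 2:
  Latitude: degrees = first 2 digits = 0, minutes = 18.58; 0 + 18.58/60 = 0.309667
  S → negative
  Lon: split at 3 digits → 000° and 5.552′; 0 + 5.552/60 = 0.092533
  E ⇒ keep positive
Point 3:
  Lat: split at 2 digits → 00° and 9.08295′; 0 + 9.08295/60 = 0.151383
  N → positive
  Longitude: degrees = first 3 digits = 114, minutes = 28.3202; 114 + 28.3202/60 = 114.472003
  W ⇒ negate
Point 4:
  Lat: split at 2 digits → 72° and 43.6367′; 72 + 43.6367/60 = 72.727278
  N → positive
  Longitude: split at 3 digits → 141° and 50.901′; 141 + 50.901/60 = 141.848350
  hemisphere W, so the sign is −

1. 88.64294, -117.18085
2. -0.30967, 0.09253
3. 0.15138, -114.47200
4. 72.72728, -141.84835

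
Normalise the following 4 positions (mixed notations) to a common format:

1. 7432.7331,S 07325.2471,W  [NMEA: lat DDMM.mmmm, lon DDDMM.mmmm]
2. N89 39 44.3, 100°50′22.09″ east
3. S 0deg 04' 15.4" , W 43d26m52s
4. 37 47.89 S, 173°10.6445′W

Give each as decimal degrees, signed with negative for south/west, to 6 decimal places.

Point 1:
  Lat: degrees = first 2 digits = 74, minutes = 32.7331; 74 + 32.7331/60 = 74.5455517
  S ⇒ negate
  λ: split at 3 digits → 073° and 25.2471′; 73 + 25.2471/60 = 73.4207850
  hemisphere W, so the sign is −
Point 2:
  Latitude: 39′ + 44.3″ = 39.73833′; 89 + 39.73833/60 = 89.6623056
  N → positive
  Longitude: 100° + 50/60 + 22.09/3600 = 100 + 0.833333 + 0.006136 = 100.8394694
  E → positive
Point 3:
  Latitude: 0° + 4/60 + 15.4/3600 = 0 + 0.066667 + 0.004278 = 0.0709444
  S → negative
  Longitude: 43° + 26/60 + 52/3600 = 43 + 0.433333 + 0.014444 = 43.4477778
  hemisphere W, so the sign is −
Point 4:
  Lat: 47.89′ = 0.798167°; total 37.7981667
  hemisphere S, so the sign is −
  Lon: 10.6445′ = 0.177408°; total 173.1774083
  W ⇒ negate

1. -74.545552, -73.420785
2. 89.662306, 100.839469
3. -0.070944, -43.447778
4. -37.798167, -173.177408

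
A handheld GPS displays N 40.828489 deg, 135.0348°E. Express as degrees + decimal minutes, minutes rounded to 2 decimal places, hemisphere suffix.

40° 49.71′ N, 135° 2.09′ E

Lat: fractional part 0.828489 → 49.7093 minutes
Longitude: minutes = (135.034800 − 135) × 60 = 2.0880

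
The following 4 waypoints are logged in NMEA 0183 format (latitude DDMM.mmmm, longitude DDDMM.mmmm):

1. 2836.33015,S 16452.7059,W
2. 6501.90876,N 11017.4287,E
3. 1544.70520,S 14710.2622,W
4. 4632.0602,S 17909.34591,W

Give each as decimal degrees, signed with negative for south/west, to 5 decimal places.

1. -28.60550, -164.87843
2. 65.03181, 110.29048
3. -15.74509, -147.17104
4. -46.53434, -179.15577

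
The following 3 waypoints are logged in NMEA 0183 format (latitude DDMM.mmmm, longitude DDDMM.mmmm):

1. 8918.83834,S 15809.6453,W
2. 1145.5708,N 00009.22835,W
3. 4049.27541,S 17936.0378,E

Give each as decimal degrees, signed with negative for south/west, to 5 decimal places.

1. -89.31397, -158.16076
2. 11.75951, -0.15381
3. -40.82126, 179.60063

Point 1:
  φ: split at 2 digits → 89° and 18.83834′; 89 + 18.83834/60 = 89.313972
  hemisphere S, so the sign is −
  Lon: split at 3 digits → 158° and 9.6453′; 158 + 9.6453/60 = 158.160755
  W → negative
Point 2:
  Latitude: split at 2 digits → 11° and 45.5708′; 11 + 45.5708/60 = 11.759513
  N → positive
  λ: degrees = first 3 digits = 0, minutes = 9.22835; 0 + 9.22835/60 = 0.153806
  hemisphere W, so the sign is −
Point 3:
  φ: degrees = first 2 digits = 40, minutes = 49.27541; 40 + 49.27541/60 = 40.821257
  S → negative
  Lon: split at 3 digits → 179° and 36.0378′; 179 + 36.0378/60 = 179.600630
  E ⇒ keep positive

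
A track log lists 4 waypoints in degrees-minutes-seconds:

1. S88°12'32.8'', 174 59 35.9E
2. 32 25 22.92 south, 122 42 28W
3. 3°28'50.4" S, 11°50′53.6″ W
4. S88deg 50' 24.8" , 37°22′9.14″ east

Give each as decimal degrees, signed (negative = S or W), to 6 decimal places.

1. -88.209111, 174.993306
2. -32.423033, -122.707778
3. -3.480667, -11.848222
4. -88.840222, 37.369206

Point 1:
  φ: 12′ + 32.8″ = 12.54667′; 88 + 12.54667/60 = 88.2091111
  S → negative
  Longitude: 59′ + 35.9″ = 59.59833′; 174 + 59.59833/60 = 174.9933056
  E ⇒ keep positive
Point 2:
  φ: 32 + 25/60 + 22.92/3600 = 32.4230333
  S ⇒ negate
  Lon: 122° + 42/60 + 28/3600 = 122 + 0.700000 + 0.007778 = 122.7077778
  W → negative
Point 3:
  φ: 3° + 28/60 + 50.4/3600 = 3 + 0.466667 + 0.014000 = 3.4806667
  S ⇒ negate
  Lon: 11° + 50/60 + 53.6/3600 = 11 + 0.833333 + 0.014889 = 11.8482222
  W ⇒ negate
Point 4:
  Latitude: 88° + 50/60 + 24.8/3600 = 88 + 0.833333 + 0.006889 = 88.8402222
  hemisphere S, so the sign is −
  Lon: 22′ + 9.14″ = 22.15233′; 37 + 22.15233/60 = 37.3692056
  E → positive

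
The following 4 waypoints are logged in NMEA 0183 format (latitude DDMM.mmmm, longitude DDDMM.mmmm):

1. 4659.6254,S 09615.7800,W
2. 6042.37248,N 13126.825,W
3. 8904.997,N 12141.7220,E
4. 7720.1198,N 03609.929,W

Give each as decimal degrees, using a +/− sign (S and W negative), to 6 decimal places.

1. -46.993757, -96.263000
2. 60.706208, -131.447083
3. 89.083283, 121.695367
4. 77.335330, -36.165483

Point 1:
  Lat: degrees = first 2 digits = 46, minutes = 59.6254; 46 + 59.6254/60 = 46.9937567
  S ⇒ negate
  Longitude: degrees = first 3 digits = 96, minutes = 15.78; 96 + 15.78/60 = 96.2630000
  W → negative
Point 2:
  φ: split at 2 digits → 60° and 42.37248′; 60 + 42.37248/60 = 60.7062080
  N ⇒ keep positive
  λ: split at 3 digits → 131° and 26.825′; 131 + 26.825/60 = 131.4470833
  W → negative
Point 3:
  Lat: split at 2 digits → 89° and 4.997′; 89 + 4.997/60 = 89.0832833
  N → positive
  Lon: split at 3 digits → 121° and 41.722′; 121 + 41.722/60 = 121.6953667
  E ⇒ keep positive
Point 4:
  φ: split at 2 digits → 77° and 20.1198′; 77 + 20.1198/60 = 77.3353300
  N → positive
  Longitude: degrees = first 3 digits = 36, minutes = 9.929; 36 + 9.929/60 = 36.1654833
  hemisphere W, so the sign is −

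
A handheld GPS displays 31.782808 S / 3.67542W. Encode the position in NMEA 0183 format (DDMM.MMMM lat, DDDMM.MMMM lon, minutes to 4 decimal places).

Latitude: 31° + 0.782808 × 60 = 31° 46.968480′
λ: 3° + 0.675420 × 60 = 3° 40.525200′

3146.9685,S / 00340.5252,W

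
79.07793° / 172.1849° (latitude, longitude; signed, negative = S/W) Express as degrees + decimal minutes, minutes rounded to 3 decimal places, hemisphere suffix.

79° 4.676′ N, 172° 11.094′ E

Latitude: fractional part 0.077930 → 4.67580 minutes
λ: fractional part 0.184900 → 11.09400 minutes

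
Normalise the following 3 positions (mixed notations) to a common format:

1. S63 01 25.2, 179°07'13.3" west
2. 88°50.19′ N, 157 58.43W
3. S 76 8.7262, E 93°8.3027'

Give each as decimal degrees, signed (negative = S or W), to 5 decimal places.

Point 1:
  φ: 63° + 1/60 + 25.2/3600 = 63 + 0.016667 + 0.007000 = 63.023667
  S ⇒ negate
  Lon: 179 + 7/60 + 13.3/3600 = 179.120361
  W → negative
Point 2:
  Latitude: 50.19′ = 0.836500°; total 88.836500
  N → positive
  Longitude: 157 + 58.43/60 = 157.973833
  W ⇒ negate
Point 3:
  Lat: 76 + 8.7262/60 = 76.145437
  S → negative
  Lon: 8.3027′ = 0.138378°; total 93.138378
  E ⇒ keep positive

1. -63.02367, -179.12036
2. 88.83650, -157.97383
3. -76.14544, 93.13838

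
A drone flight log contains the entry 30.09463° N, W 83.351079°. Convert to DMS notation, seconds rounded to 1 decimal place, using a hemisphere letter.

Latitude: 0.094630° → 5.67780′; 0.67780 × 60 = 40.668″
Longitude: 0.351079 × 60 = 21.06474′ → 21′, remainder × 60 = 3.884″

30°05′40.7″ N, 83°21′3.9″ W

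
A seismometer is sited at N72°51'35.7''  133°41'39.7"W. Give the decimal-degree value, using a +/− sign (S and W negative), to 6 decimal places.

Lat: 51′ + 35.7″ = 51.59500′; 72 + 51.59500/60 = 72.8599167
N ⇒ keep positive
Longitude: 41′ + 39.7″ = 41.66167′; 133 + 41.66167/60 = 133.6943611
hemisphere W, so the sign is −

72.859917, -133.694361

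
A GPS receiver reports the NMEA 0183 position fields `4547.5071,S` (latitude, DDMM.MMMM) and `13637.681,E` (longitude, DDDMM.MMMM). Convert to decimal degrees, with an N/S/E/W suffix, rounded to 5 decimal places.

Lat: degrees = first 2 digits = 45, minutes = 47.5071; 45 + 47.5071/60 = 45.791785
λ: split at 3 digits → 136° and 37.681′; 136 + 37.681/60 = 136.628017

45.79179° S, 136.62802° E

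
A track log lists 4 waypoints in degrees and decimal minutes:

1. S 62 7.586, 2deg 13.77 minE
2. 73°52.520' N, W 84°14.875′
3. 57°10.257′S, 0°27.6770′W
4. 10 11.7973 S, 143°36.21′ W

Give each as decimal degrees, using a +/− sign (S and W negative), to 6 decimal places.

1. -62.126433, 2.229500
2. 73.875333, -84.247917
3. -57.170950, -0.461283
4. -10.196622, -143.603500

Point 1:
  φ: 7.586′ = 0.126433°; total 62.1264333
  S ⇒ negate
  Lon: 2 + 13.77/60 = 2.2295000
  E → positive
Point 2:
  Lat: 73 + 52.52/60 = 73.8753333
  N ⇒ keep positive
  Longitude: 84 + 14.875/60 = 84.2479167
  W ⇒ negate
Point 3:
  Latitude: 10.257′ = 0.170950°; total 57.1709500
  S ⇒ negate
  Lon: 27.677′ = 0.461283°; total 0.4612833
  W ⇒ negate
Point 4:
  φ: 11.7973′ = 0.196622°; total 10.1966217
  hemisphere S, so the sign is −
  Longitude: 143 + 36.21/60 = 143.6035000
  W → negative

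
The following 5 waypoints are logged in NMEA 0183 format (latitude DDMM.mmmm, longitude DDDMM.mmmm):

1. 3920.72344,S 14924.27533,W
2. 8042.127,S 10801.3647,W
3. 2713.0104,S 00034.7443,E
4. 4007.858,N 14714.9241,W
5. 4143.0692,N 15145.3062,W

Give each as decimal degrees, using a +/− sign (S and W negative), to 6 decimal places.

1. -39.345391, -149.404589
2. -80.702117, -108.022745
3. -27.216840, 0.579072
4. 40.130967, -147.248735
5. 41.717820, -151.755103

Point 1:
  Lat: degrees = first 2 digits = 39, minutes = 20.72344; 39 + 20.72344/60 = 39.3453907
  hemisphere S, so the sign is −
  Lon: split at 3 digits → 149° and 24.27533′; 149 + 24.27533/60 = 149.4045888
  hemisphere W, so the sign is −
Point 2:
  Lat: split at 2 digits → 80° and 42.127′; 80 + 42.127/60 = 80.7021167
  S → negative
  Longitude: degrees = first 3 digits = 108, minutes = 1.3647; 108 + 1.3647/60 = 108.0227450
  W ⇒ negate
Point 3:
  Lat: split at 2 digits → 27° and 13.0104′; 27 + 13.0104/60 = 27.2168400
  S ⇒ negate
  Lon: degrees = first 3 digits = 0, minutes = 34.7443; 0 + 34.7443/60 = 0.5790717
  E → positive
Point 4:
  Latitude: split at 2 digits → 40° and 7.858′; 40 + 7.858/60 = 40.1309667
  N ⇒ keep positive
  Lon: degrees = first 3 digits = 147, minutes = 14.9241; 147 + 14.9241/60 = 147.2487350
  W → negative
Point 5:
  φ: degrees = first 2 digits = 41, minutes = 43.0692; 41 + 43.0692/60 = 41.7178200
  N ⇒ keep positive
  Longitude: degrees = first 3 digits = 151, minutes = 45.3062; 151 + 45.3062/60 = 151.7551033
  W → negative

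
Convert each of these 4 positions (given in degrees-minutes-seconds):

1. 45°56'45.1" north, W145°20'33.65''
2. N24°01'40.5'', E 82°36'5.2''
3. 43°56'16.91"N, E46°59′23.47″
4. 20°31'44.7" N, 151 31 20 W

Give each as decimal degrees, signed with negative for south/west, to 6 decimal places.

1. 45.945861, -145.342681
2. 24.027917, 82.601444
3. 43.938031, 46.989853
4. 20.529083, -151.522222

Point 1:
  φ: 45 + 56/60 + 45.1/3600 = 45.9458611
  N ⇒ keep positive
  Longitude: 20′ + 33.65″ = 20.56083′; 145 + 20.56083/60 = 145.3426806
  hemisphere W, so the sign is −
Point 2:
  Latitude: 1′ + 40.5″ = 1.67500′; 24 + 1.67500/60 = 24.0279167
  N → positive
  λ: 82° + 36/60 + 5.2/3600 = 82 + 0.600000 + 0.001444 = 82.6014444
  E → positive
Point 3:
  Lat: 56′ + 16.91″ = 56.28183′; 43 + 56.28183/60 = 43.9380306
  N ⇒ keep positive
  Lon: 59′ + 23.47″ = 59.39117′; 46 + 59.39117/60 = 46.9898528
  E ⇒ keep positive
Point 4:
  Lat: 31′ + 44.7″ = 31.74500′; 20 + 31.74500/60 = 20.5290833
  N → positive
  λ: 151 + 31/60 + 20/3600 = 151.5222222
  hemisphere W, so the sign is −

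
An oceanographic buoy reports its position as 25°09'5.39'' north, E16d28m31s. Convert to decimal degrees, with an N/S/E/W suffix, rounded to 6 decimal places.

25.151497° N, 16.475278° E

Latitude: 25 + 9/60 + 5.39/3600 = 25.1514972
λ: 16 + 28/60 + 31/3600 = 16.4752778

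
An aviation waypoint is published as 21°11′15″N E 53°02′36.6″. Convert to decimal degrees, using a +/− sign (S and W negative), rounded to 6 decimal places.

Latitude: 11′ + 15″ = 11.25000′; 21 + 11.25000/60 = 21.1875000
N → positive
λ: 2′ + 36.6″ = 2.61000′; 53 + 2.61000/60 = 53.0435000
E ⇒ keep positive

21.187500, 53.043500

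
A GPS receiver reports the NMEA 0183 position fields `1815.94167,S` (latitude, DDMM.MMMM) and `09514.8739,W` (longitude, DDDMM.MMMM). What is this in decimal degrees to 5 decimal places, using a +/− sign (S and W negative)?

-18.26569, -95.24790

φ: split at 2 digits → 18° and 15.94167′; 18 + 15.94167/60 = 18.265695
S ⇒ negate
λ: degrees = first 3 digits = 95, minutes = 14.8739; 95 + 14.8739/60 = 95.247898
W ⇒ negate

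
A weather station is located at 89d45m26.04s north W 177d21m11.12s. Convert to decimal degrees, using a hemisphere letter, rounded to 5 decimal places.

Lat: 89 + 45/60 + 26.04/3600 = 89.757233
λ: 21′ + 11.12″ = 21.18533′; 177 + 21.18533/60 = 177.353089

89.75723° N, 177.35309° W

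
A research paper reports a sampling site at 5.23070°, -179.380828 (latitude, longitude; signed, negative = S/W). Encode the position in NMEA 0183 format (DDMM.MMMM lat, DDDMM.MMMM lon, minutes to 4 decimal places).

Lat: 5° + 0.230700 × 60 = 5° 13.842000′
Longitude is negative → W; |value| = 179.380828
Longitude: fractional part 0.380828 → 22.849680 minutes

0513.8420,N / 17922.8497,W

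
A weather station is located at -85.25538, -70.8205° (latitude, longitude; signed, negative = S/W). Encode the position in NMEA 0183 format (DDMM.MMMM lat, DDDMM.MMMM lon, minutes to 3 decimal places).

Latitude is negative → S; |value| = 85.255380
Latitude: 85° + 0.255380 × 60 = 85° 15.32280′
Longitude is negative → W; |value| = 70.820500
Longitude: 70° + 0.820500 × 60 = 70° 49.23000′

8515.323,S / 07049.230,W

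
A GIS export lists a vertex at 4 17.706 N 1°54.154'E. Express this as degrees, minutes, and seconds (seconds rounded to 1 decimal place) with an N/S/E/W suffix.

4°17′42.4″ N, 1°54′9.2″ E

Lat: fractional minutes 0.70600 × 60 = 42.360″
λ: fractional minutes 0.15400 × 60 = 9.240″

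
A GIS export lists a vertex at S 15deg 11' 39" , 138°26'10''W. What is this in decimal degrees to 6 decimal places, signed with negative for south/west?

-15.194167, -138.436111

φ: 15 + 11/60 + 39/3600 = 15.1941667
S → negative
Longitude: 138 + 26/60 + 10/3600 = 138.4361111
W ⇒ negate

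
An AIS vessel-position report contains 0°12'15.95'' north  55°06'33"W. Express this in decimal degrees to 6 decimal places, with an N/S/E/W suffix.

Lat: 0° + 12/60 + 15.95/3600 = 0 + 0.200000 + 0.004431 = 0.2044306
Lon: 55° + 6/60 + 33/3600 = 55 + 0.100000 + 0.009167 = 55.1091667

0.204431° N, 55.109167° W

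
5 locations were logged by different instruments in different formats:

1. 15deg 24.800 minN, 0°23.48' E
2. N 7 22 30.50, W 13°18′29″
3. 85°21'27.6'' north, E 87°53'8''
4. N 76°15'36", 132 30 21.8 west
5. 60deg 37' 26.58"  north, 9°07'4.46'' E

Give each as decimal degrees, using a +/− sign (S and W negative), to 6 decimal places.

1. 15.413333, 0.391333
2. 7.375139, -13.308056
3. 85.357667, 87.885556
4. 76.260000, -132.506056
5. 60.624050, 9.117906

Point 1:
  Lat: 24.8′ = 0.413333°; total 15.4133333
  N ⇒ keep positive
  Longitude: 23.48′ = 0.391333°; total 0.3913333
  E ⇒ keep positive
Point 2:
  Lat: 7° + 22/60 + 30.5/3600 = 7 + 0.366667 + 0.008472 = 7.3751389
  N → positive
  Lon: 13° + 18/60 + 29/3600 = 13 + 0.300000 + 0.008056 = 13.3080556
  W → negative
Point 3:
  φ: 85 + 21/60 + 27.6/3600 = 85.3576667
  N ⇒ keep positive
  Longitude: 53′ + 8″ = 53.13333′; 87 + 53.13333/60 = 87.8855556
  E → positive
Point 4:
  Latitude: 76° + 15/60 + 36/3600 = 76 + 0.250000 + 0.010000 = 76.2600000
  N ⇒ keep positive
  Longitude: 30′ + 21.8″ = 30.36333′; 132 + 30.36333/60 = 132.5060556
  W ⇒ negate
Point 5:
  Latitude: 60 + 37/60 + 26.58/3600 = 60.6240500
  N → positive
  λ: 9° + 7/60 + 4.46/3600 = 9 + 0.116667 + 0.001239 = 9.1179056
  E ⇒ keep positive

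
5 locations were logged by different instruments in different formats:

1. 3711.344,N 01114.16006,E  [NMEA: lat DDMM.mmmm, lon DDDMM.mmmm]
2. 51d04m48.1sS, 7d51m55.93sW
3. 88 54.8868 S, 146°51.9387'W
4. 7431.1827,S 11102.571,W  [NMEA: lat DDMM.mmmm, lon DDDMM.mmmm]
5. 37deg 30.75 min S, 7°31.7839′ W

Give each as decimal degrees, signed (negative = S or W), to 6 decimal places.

1. 37.189067, 11.236001
2. -51.080028, -7.865536
3. -88.914780, -146.865645
4. -74.519712, -111.042850
5. -37.512500, -7.529732

Point 1:
  Latitude: split at 2 digits → 37° and 11.344′; 37 + 11.344/60 = 37.1890667
  N → positive
  λ: split at 3 digits → 011° and 14.16006′; 11 + 14.16006/60 = 11.2360010
  E ⇒ keep positive
Point 2:
  Lat: 51 + 4/60 + 48.1/3600 = 51.0800278
  S → negative
  Lon: 7 + 51/60 + 55.93/3600 = 7.8655361
  W ⇒ negate
Point 3:
  Lat: 88 + 54.8868/60 = 88.9147800
  S → negative
  Lon: 146 + 51.9387/60 = 146.8656450
  hemisphere W, so the sign is −
Point 4:
  Latitude: degrees = first 2 digits = 74, minutes = 31.1827; 74 + 31.1827/60 = 74.5197117
  S → negative
  Longitude: split at 3 digits → 111° and 2.571′; 111 + 2.571/60 = 111.0428500
  W → negative
Point 5:
  φ: 30.75′ = 0.512500°; total 37.5125000
  hemisphere S, so the sign is −
  Longitude: 7 + 31.7839/60 = 7.5297317
  W → negative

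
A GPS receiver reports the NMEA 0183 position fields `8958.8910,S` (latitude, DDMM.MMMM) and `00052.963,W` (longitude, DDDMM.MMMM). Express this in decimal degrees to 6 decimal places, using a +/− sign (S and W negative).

Lat: degrees = first 2 digits = 89, minutes = 58.891; 89 + 58.891/60 = 89.9815167
hemisphere S, so the sign is −
Lon: degrees = first 3 digits = 0, minutes = 52.963; 0 + 52.963/60 = 0.8827167
W → negative

-89.981517, -0.882717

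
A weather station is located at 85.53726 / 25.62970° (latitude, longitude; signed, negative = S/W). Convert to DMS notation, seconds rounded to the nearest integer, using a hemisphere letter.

Lat: 0.537260° → 32.23560′; 0.23560 × 60 = 14.14″
Lon: 0.629700° → 37.78200′; 0.78200 × 60 = 46.92″

85°32′14″ N, 25°37′47″ E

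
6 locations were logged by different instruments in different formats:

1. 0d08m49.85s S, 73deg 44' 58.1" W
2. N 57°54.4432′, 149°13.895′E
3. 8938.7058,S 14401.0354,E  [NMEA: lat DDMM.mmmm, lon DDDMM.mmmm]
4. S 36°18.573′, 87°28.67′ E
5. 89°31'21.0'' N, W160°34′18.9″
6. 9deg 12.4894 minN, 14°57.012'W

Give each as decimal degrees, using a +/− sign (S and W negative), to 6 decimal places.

1. -0.147181, -73.749472
2. 57.907387, 149.231583
3. -89.645097, 144.017257
4. -36.309550, 87.477833
5. 89.522500, -160.571917
6. 9.208157, -14.950200

Point 1:
  Latitude: 0° + 8/60 + 49.85/3600 = 0 + 0.133333 + 0.013847 = 0.1471806
  S ⇒ negate
  λ: 44′ + 58.1″ = 44.96833′; 73 + 44.96833/60 = 73.7494722
  W ⇒ negate
Point 2:
  Latitude: 57 + 54.4432/60 = 57.9073867
  N → positive
  Longitude: 149 + 13.895/60 = 149.2315833
  E ⇒ keep positive
Point 3:
  Latitude: degrees = first 2 digits = 89, minutes = 38.7058; 89 + 38.7058/60 = 89.6450967
  S ⇒ negate
  Lon: split at 3 digits → 144° and 1.0354′; 144 + 1.0354/60 = 144.0172567
  E ⇒ keep positive
Point 4:
  Latitude: 18.573′ = 0.309550°; total 36.3095500
  S → negative
  Longitude: 87 + 28.67/60 = 87.4778333
  E → positive
Point 5:
  Lat: 89° + 31/60 + 21/3600 = 89 + 0.516667 + 0.005833 = 89.5225000
  N → positive
  λ: 34′ + 18.9″ = 34.31500′; 160 + 34.31500/60 = 160.5719167
  W ⇒ negate
Point 6:
  φ: 9 + 12.4894/60 = 9.2081567
  N ⇒ keep positive
  λ: 57.012′ = 0.950200°; total 14.9502000
  hemisphere W, so the sign is −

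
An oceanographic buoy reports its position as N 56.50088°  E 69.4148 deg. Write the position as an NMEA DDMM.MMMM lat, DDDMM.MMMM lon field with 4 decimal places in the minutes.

5630.0528,N / 06924.8880,E

Latitude: 56° + 0.500880 × 60 = 56° 30.052800′
Longitude: minutes = (69.414800 − 69) × 60 = 24.888000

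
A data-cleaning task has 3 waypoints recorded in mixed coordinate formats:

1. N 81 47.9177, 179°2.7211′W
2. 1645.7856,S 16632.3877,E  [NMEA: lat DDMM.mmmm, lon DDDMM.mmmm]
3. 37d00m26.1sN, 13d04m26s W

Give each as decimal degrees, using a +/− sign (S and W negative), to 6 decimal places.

Point 1:
  φ: 47.9177′ = 0.798628°; total 81.7986283
  N ⇒ keep positive
  Longitude: 2.7211′ = 0.045352°; total 179.0453517
  W ⇒ negate
Point 2:
  Latitude: degrees = first 2 digits = 16, minutes = 45.7856; 16 + 45.7856/60 = 16.7630933
  hemisphere S, so the sign is −
  λ: split at 3 digits → 166° and 32.3877′; 166 + 32.3877/60 = 166.5397950
  E ⇒ keep positive
Point 3:
  φ: 0′ + 26.1″ = 0.43500′; 37 + 0.43500/60 = 37.0072500
  N ⇒ keep positive
  λ: 13° + 4/60 + 26/3600 = 13 + 0.066667 + 0.007222 = 13.0738889
  W ⇒ negate

1. 81.798628, -179.045352
2. -16.763093, 166.539795
3. 37.007250, -13.073889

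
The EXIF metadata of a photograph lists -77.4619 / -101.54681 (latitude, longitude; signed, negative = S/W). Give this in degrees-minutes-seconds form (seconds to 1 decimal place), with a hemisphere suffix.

77°27′42.8″ S, 101°32′48.5″ W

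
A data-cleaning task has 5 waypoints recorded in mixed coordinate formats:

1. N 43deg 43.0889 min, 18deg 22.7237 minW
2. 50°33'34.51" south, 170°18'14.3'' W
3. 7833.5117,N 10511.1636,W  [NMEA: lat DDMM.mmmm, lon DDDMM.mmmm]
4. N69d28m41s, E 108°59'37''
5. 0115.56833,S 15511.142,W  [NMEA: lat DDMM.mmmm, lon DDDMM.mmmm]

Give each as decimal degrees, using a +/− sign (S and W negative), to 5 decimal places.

Point 1:
  φ: 43.0889′ = 0.718148°; total 43.718148
  N ⇒ keep positive
  Longitude: 22.7237′ = 0.378728°; total 18.378728
  W ⇒ negate
Point 2:
  Lat: 50 + 33/60 + 34.51/3600 = 50.559586
  S ⇒ negate
  λ: 18′ + 14.3″ = 18.23833′; 170 + 18.23833/60 = 170.303972
  hemisphere W, so the sign is −
Point 3:
  φ: split at 2 digits → 78° and 33.5117′; 78 + 33.5117/60 = 78.558528
  N → positive
  Lon: split at 3 digits → 105° and 11.1636′; 105 + 11.1636/60 = 105.186060
  W → negative
Point 4:
  Lat: 28′ + 41″ = 28.68333′; 69 + 28.68333/60 = 69.478056
  N ⇒ keep positive
  λ: 108° + 59/60 + 37/3600 = 108 + 0.983333 + 0.010278 = 108.993611
  E ⇒ keep positive
Point 5:
  φ: degrees = first 2 digits = 1, minutes = 15.56833; 1 + 15.56833/60 = 1.259472
  S ⇒ negate
  Longitude: split at 3 digits → 155° and 11.142′; 155 + 11.142/60 = 155.185700
  hemisphere W, so the sign is −

1. 43.71815, -18.37873
2. -50.55959, -170.30397
3. 78.55853, -105.18606
4. 69.47806, 108.99361
5. -1.25947, -155.18570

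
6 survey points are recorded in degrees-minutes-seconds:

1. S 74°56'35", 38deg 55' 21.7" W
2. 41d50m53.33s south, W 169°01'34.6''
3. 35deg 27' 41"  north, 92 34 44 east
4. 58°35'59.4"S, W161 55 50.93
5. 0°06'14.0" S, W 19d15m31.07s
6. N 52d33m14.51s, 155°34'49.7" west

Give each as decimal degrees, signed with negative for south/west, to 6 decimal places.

1. -74.943056, -38.922694
2. -41.848147, -169.026278
3. 35.461389, 92.578889
4. -58.599833, -161.930814
5. -0.103889, -19.258631
6. 52.554031, -155.580472

Point 1:
  φ: 74° + 56/60 + 35/3600 = 74 + 0.933333 + 0.009722 = 74.9430556
  S → negative
  λ: 38° + 55/60 + 21.7/3600 = 38 + 0.916667 + 0.006028 = 38.9226944
  W ⇒ negate
Point 2:
  Lat: 50′ + 53.33″ = 50.88883′; 41 + 50.88883/60 = 41.8481472
  hemisphere S, so the sign is −
  Lon: 1′ + 34.6″ = 1.57667′; 169 + 1.57667/60 = 169.0262778
  hemisphere W, so the sign is −
Point 3:
  φ: 35 + 27/60 + 41/3600 = 35.4613889
  N → positive
  Lon: 92° + 34/60 + 44/3600 = 92 + 0.566667 + 0.012222 = 92.5788889
  E ⇒ keep positive
Point 4:
  φ: 58° + 35/60 + 59.4/3600 = 58 + 0.583333 + 0.016500 = 58.5998333
  S → negative
  λ: 161 + 55/60 + 50.93/3600 = 161.9308139
  hemisphere W, so the sign is −
Point 5:
  φ: 6′ + 14″ = 6.23333′; 0 + 6.23333/60 = 0.1038889
  S → negative
  Lon: 19° + 15/60 + 31.07/3600 = 19 + 0.250000 + 0.008631 = 19.2586306
  W ⇒ negate
Point 6:
  Lat: 33′ + 14.51″ = 33.24183′; 52 + 33.24183/60 = 52.5540306
  N → positive
  Longitude: 155° + 34/60 + 49.7/3600 = 155 + 0.566667 + 0.013806 = 155.5804722
  hemisphere W, so the sign is −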